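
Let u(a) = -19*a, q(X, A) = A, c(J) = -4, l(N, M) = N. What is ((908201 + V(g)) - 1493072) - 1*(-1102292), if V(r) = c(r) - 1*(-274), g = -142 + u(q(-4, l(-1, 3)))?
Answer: 517691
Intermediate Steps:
g = -123 (g = -142 - 19*(-1) = -142 + 19 = -123)
V(r) = 270 (V(r) = -4 - 1*(-274) = -4 + 274 = 270)
((908201 + V(g)) - 1493072) - 1*(-1102292) = ((908201 + 270) - 1493072) - 1*(-1102292) = (908471 - 1493072) + 1102292 = -584601 + 1102292 = 517691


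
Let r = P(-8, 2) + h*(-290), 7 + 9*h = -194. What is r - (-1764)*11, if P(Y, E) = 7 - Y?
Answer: 77687/3 ≈ 25896.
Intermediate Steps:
h = -67/3 (h = -7/9 + (⅑)*(-194) = -7/9 - 194/9 = -67/3 ≈ -22.333)
r = 19475/3 (r = (7 - 1*(-8)) - 67/3*(-290) = (7 + 8) + 19430/3 = 15 + 19430/3 = 19475/3 ≈ 6491.7)
r - (-1764)*11 = 19475/3 - (-1764)*11 = 19475/3 - 1*(-19404) = 19475/3 + 19404 = 77687/3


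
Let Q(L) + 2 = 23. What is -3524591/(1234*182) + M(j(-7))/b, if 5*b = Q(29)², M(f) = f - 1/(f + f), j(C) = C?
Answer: -1562125001/99043308 ≈ -15.772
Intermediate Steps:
Q(L) = 21 (Q(L) = -2 + 23 = 21)
M(f) = f - 1/(2*f)
b = 441/5 (b = (⅕)*21² = (⅕)*441 = 441/5 ≈ 88.200)
-3524591/(1234*182) + M(j(-7))/b = -3524591/(1234*182) + (-7 - ½/(-7))/(441/5) = -3524591/224588 + (-7 - ½*(-⅐))*(5/441) = -3524591*1/224588 + (-7 + 1/14)*(5/441) = -503513/32084 - 97/14*5/441 = -503513/32084 - 485/6174 = -1562125001/99043308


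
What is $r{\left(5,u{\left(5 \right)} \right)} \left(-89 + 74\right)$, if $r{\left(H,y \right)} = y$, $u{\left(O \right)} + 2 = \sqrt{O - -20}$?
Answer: $-45$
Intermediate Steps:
$u{\left(O \right)} = -2 + \sqrt{20 + O}$ ($u{\left(O \right)} = -2 + \sqrt{O - -20} = -2 + \sqrt{O + 20} = -2 + \sqrt{20 + O}$)
$r{\left(5,u{\left(5 \right)} \right)} \left(-89 + 74\right) = \left(-2 + \sqrt{20 + 5}\right) \left(-89 + 74\right) = \left(-2 + \sqrt{25}\right) \left(-15\right) = \left(-2 + 5\right) \left(-15\right) = 3 \left(-15\right) = -45$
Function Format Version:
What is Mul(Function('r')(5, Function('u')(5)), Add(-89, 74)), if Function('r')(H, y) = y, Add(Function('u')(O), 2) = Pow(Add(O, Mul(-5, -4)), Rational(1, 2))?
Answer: -45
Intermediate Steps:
Function('u')(O) = Add(-2, Pow(Add(20, O), Rational(1, 2))) (Function('u')(O) = Add(-2, Pow(Add(O, Mul(-5, -4)), Rational(1, 2))) = Add(-2, Pow(Add(O, 20), Rational(1, 2))) = Add(-2, Pow(Add(20, O), Rational(1, 2))))
Mul(Function('r')(5, Function('u')(5)), Add(-89, 74)) = Mul(Add(-2, Pow(Add(20, 5), Rational(1, 2))), Add(-89, 74)) = Mul(Add(-2, Pow(25, Rational(1, 2))), -15) = Mul(Add(-2, 5), -15) = Mul(3, -15) = -45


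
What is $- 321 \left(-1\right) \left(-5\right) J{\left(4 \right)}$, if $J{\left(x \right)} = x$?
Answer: $-6420$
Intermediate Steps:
$- 321 \left(-1\right) \left(-5\right) J{\left(4 \right)} = - 321 \left(-1\right) \left(-5\right) 4 = - 321 \cdot 5 \cdot 4 = \left(-321\right) 20 = -6420$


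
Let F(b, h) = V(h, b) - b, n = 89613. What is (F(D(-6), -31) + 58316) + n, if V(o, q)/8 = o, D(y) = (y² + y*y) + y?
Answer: 147615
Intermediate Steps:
D(y) = y + 2*y² (D(y) = (y² + y²) + y = 2*y² + y = y + 2*y²)
V(o, q) = 8*o
F(b, h) = -b + 8*h (F(b, h) = 8*h - b = -b + 8*h)
(F(D(-6), -31) + 58316) + n = ((-(-6)*(1 + 2*(-6)) + 8*(-31)) + 58316) + 89613 = ((-(-6)*(1 - 12) - 248) + 58316) + 89613 = ((-(-6)*(-11) - 248) + 58316) + 89613 = ((-1*66 - 248) + 58316) + 89613 = ((-66 - 248) + 58316) + 89613 = (-314 + 58316) + 89613 = 58002 + 89613 = 147615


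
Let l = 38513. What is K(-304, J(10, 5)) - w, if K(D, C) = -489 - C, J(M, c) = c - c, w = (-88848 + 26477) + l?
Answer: 23369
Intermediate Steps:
w = -23858 (w = (-88848 + 26477) + 38513 = -62371 + 38513 = -23858)
J(M, c) = 0
K(-304, J(10, 5)) - w = (-489 - 1*0) - 1*(-23858) = (-489 + 0) + 23858 = -489 + 23858 = 23369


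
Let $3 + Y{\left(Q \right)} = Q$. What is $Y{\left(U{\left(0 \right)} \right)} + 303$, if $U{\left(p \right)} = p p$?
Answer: $300$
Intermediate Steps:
$U{\left(p \right)} = p^{2}$
$Y{\left(Q \right)} = -3 + Q$
$Y{\left(U{\left(0 \right)} \right)} + 303 = \left(-3 + 0^{2}\right) + 303 = \left(-3 + 0\right) + 303 = -3 + 303 = 300$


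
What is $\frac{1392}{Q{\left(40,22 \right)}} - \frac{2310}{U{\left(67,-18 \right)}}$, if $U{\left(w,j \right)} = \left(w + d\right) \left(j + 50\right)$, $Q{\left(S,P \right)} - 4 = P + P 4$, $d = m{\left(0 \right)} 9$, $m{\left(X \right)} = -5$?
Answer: $\frac{5429}{608} \approx 8.9293$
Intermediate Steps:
$d = -45$ ($d = \left(-5\right) 9 = -45$)
$Q{\left(S,P \right)} = 4 + 5 P$ ($Q{\left(S,P \right)} = 4 + \left(P + P 4\right) = 4 + \left(P + 4 P\right) = 4 + 5 P$)
$U{\left(w,j \right)} = \left(-45 + w\right) \left(50 + j\right)$ ($U{\left(w,j \right)} = \left(w - 45\right) \left(j + 50\right) = \left(-45 + w\right) \left(50 + j\right)$)
$\frac{1392}{Q{\left(40,22 \right)}} - \frac{2310}{U{\left(67,-18 \right)}} = \frac{1392}{4 + 5 \cdot 22} - \frac{2310}{-2250 - -810 + 50 \cdot 67 - 1206} = \frac{1392}{4 + 110} - \frac{2310}{-2250 + 810 + 3350 - 1206} = \frac{1392}{114} - \frac{2310}{704} = 1392 \cdot \frac{1}{114} - \frac{105}{32} = \frac{232}{19} - \frac{105}{32} = \frac{5429}{608}$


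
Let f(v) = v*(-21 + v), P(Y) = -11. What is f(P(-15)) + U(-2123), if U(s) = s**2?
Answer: 4507481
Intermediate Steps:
f(P(-15)) + U(-2123) = -11*(-21 - 11) + (-2123)**2 = -11*(-32) + 4507129 = 352 + 4507129 = 4507481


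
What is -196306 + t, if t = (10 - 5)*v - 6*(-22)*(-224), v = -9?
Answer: -225919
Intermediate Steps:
t = -29613 (t = (10 - 5)*(-9) - 6*(-22)*(-224) = 5*(-9) + 132*(-224) = -45 - 29568 = -29613)
-196306 + t = -196306 - 29613 = -225919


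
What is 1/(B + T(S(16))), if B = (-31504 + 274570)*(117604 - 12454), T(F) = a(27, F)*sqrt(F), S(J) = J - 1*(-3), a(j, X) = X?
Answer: 25558389900/653231294280422003141 - 19*sqrt(19)/653231294280422003141 ≈ 3.9126e-11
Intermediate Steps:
S(J) = 3 + J (S(J) = J + 3 = 3 + J)
T(F) = F**(3/2) (T(F) = F*sqrt(F) = F**(3/2))
B = 25558389900 (B = 243066*105150 = 25558389900)
1/(B + T(S(16))) = 1/(25558389900 + (3 + 16)**(3/2)) = 1/(25558389900 + 19**(3/2)) = 1/(25558389900 + 19*sqrt(19))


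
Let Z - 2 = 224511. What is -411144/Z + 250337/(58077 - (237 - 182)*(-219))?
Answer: 27373671313/15743300586 ≈ 1.7388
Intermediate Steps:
Z = 224513 (Z = 2 + 224511 = 224513)
-411144/Z + 250337/(58077 - (237 - 182)*(-219)) = -411144/224513 + 250337/(58077 - (237 - 182)*(-219)) = -411144*1/224513 + 250337/(58077 - 55*(-219)) = -411144/224513 + 250337/(58077 - 1*(-12045)) = -411144/224513 + 250337/(58077 + 12045) = -411144/224513 + 250337/70122 = 27373671313/15743300586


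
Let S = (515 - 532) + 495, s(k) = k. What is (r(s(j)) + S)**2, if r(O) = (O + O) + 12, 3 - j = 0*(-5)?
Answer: 246016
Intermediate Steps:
j = 3 (j = 3 - 0*(-5) = 3 - 1*0 = 3 + 0 = 3)
r(O) = 12 + 2*O (r(O) = 2*O + 12 = 12 + 2*O)
S = 478 (S = -17 + 495 = 478)
(r(s(j)) + S)**2 = ((12 + 2*3) + 478)**2 = ((12 + 6) + 478)**2 = (18 + 478)**2 = 496**2 = 246016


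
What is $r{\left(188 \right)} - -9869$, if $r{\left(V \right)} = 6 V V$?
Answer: $221933$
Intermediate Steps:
$r{\left(V \right)} = 6 V^{2}$
$r{\left(188 \right)} - -9869 = 6 \cdot 188^{2} - -9869 = 6 \cdot 35344 + 9869 = 212064 + 9869 = 221933$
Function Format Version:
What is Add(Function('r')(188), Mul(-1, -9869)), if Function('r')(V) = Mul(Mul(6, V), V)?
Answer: 221933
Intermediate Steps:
Function('r')(V) = Mul(6, Pow(V, 2))
Add(Function('r')(188), Mul(-1, -9869)) = Add(Mul(6, Pow(188, 2)), Mul(-1, -9869)) = Add(Mul(6, 35344), 9869) = Add(212064, 9869) = 221933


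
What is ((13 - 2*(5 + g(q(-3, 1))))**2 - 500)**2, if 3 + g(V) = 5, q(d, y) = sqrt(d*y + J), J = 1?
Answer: 249001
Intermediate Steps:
q(d, y) = sqrt(1 + d*y) (q(d, y) = sqrt(d*y + 1) = sqrt(1 + d*y))
g(V) = 2 (g(V) = -3 + 5 = 2)
((13 - 2*(5 + g(q(-3, 1))))**2 - 500)**2 = ((13 - 2*(5 + 2))**2 - 500)**2 = ((13 - 2*7)**2 - 500)**2 = ((13 - 14)**2 - 500)**2 = ((-1)**2 - 500)**2 = (1 - 500)**2 = (-499)**2 = 249001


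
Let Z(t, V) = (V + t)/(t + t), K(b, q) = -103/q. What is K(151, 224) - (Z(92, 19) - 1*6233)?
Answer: 32106939/5152 ≈ 6231.9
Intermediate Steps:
Z(t, V) = (V + t)/(2*t) (Z(t, V) = (V + t)/((2*t)) = (V + t)*(1/(2*t)) = (V + t)/(2*t))
K(151, 224) - (Z(92, 19) - 1*6233) = -103/224 - ((½)*(19 + 92)/92 - 1*6233) = -103*1/224 - ((½)*(1/92)*111 - 6233) = -103/224 - (111/184 - 6233) = -103/224 - 1*(-1146761/184) = -103/224 + 1146761/184 = 32106939/5152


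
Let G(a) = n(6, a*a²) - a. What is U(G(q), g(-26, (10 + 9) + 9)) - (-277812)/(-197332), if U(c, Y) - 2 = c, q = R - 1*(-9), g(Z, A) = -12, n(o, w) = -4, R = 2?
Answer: -710782/49333 ≈ -14.408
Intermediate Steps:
q = 11 (q = 2 - 1*(-9) = 2 + 9 = 11)
G(a) = -4 - a
U(c, Y) = 2 + c
U(G(q), g(-26, (10 + 9) + 9)) - (-277812)/(-197332) = (2 + (-4 - 1*11)) - (-277812)/(-197332) = (2 + (-4 - 11)) - (-277812)*(-1)/197332 = (2 - 15) - 1*69453/49333 = -13 - 69453/49333 = -710782/49333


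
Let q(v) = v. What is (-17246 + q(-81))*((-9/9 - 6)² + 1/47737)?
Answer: -40529828278/47737 ≈ -8.4902e+5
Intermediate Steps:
(-17246 + q(-81))*((-9/9 - 6)² + 1/47737) = (-17246 - 81)*((-9/9 - 6)² + 1/47737) = -17327*((-9*⅑ - 6)² + 1/47737) = -17327*((-1 - 6)² + 1/47737) = -17327*((-7)² + 1/47737) = -17327*(49 + 1/47737) = -17327*2339114/47737 = -40529828278/47737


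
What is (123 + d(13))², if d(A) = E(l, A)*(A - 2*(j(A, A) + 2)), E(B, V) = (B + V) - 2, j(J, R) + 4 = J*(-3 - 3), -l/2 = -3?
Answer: 9388096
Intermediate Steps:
l = 6 (l = -2*(-3) = 6)
j(J, R) = -4 - 6*J (j(J, R) = -4 + J*(-3 - 3) = -4 + J*(-6) = -4 - 6*J)
E(B, V) = -2 + B + V
d(A) = (4 + A)*(4 + 13*A) (d(A) = (-2 + 6 + A)*(A - 2*((-4 - 6*A) + 2)) = (4 + A)*(A - 2*(-2 - 6*A)) = (4 + A)*(A + (4 + 12*A)) = (4 + A)*(4 + 13*A))
(123 + d(13))² = (123 + (16 + 13*13² + 56*13))² = (123 + (16 + 13*169 + 728))² = (123 + (16 + 2197 + 728))² = (123 + 2941)² = 3064² = 9388096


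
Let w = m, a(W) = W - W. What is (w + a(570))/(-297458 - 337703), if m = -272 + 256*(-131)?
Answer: 33808/635161 ≈ 0.053227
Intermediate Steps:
a(W) = 0
m = -33808 (m = -272 - 33536 = -33808)
w = -33808
(w + a(570))/(-297458 - 337703) = (-33808 + 0)/(-297458 - 337703) = -33808/(-635161) = -33808*(-1/635161) = 33808/635161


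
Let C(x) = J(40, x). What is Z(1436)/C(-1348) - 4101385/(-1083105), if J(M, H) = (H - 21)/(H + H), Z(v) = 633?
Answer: 370801425941/296554149 ≈ 1250.4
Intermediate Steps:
J(M, H) = (-21 + H)/(2*H) (J(M, H) = (-21 + H)/((2*H)) = (-21 + H)*(1/(2*H)) = (-21 + H)/(2*H))
C(x) = (-21 + x)/(2*x)
Z(1436)/C(-1348) - 4101385/(-1083105) = 633/(((½)*(-21 - 1348)/(-1348))) - 4101385/(-1083105) = 633/(((½)*(-1/1348)*(-1369))) - 4101385*(-1/1083105) = 633/(1369/2696) + 820277/216621 = 633*(2696/1369) + 820277/216621 = 1706568/1369 + 820277/216621 = 370801425941/296554149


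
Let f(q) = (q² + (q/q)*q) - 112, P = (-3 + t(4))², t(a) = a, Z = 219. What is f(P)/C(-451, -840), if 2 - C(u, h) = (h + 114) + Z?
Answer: -110/509 ≈ -0.21611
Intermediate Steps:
P = 1 (P = (-3 + 4)² = 1² = 1)
f(q) = -112 + q + q² (f(q) = (q² + 1*q) - 112 = (q² + q) - 112 = (q + q²) - 112 = -112 + q + q²)
C(u, h) = -331 - h (C(u, h) = 2 - ((h + 114) + 219) = 2 - ((114 + h) + 219) = 2 - (333 + h) = 2 + (-333 - h) = -331 - h)
f(P)/C(-451, -840) = (-112 + 1 + 1²)/(-331 - 1*(-840)) = (-112 + 1 + 1)/(-331 + 840) = -110/509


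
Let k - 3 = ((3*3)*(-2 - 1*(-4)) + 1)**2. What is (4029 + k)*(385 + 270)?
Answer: 2877415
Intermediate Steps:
k = 364 (k = 3 + ((3*3)*(-2 - 1*(-4)) + 1)**2 = 3 + (9*(-2 + 4) + 1)**2 = 3 + (9*2 + 1)**2 = 3 + (18 + 1)**2 = 3 + 19**2 = 3 + 361 = 364)
(4029 + k)*(385 + 270) = (4029 + 364)*(385 + 270) = 4393*655 = 2877415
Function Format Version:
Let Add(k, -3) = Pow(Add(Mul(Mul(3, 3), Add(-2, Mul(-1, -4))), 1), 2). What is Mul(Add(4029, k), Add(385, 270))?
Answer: 2877415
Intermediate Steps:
k = 364 (k = Add(3, Pow(Add(Mul(Mul(3, 3), Add(-2, Mul(-1, -4))), 1), 2)) = Add(3, Pow(Add(Mul(9, Add(-2, 4)), 1), 2)) = Add(3, Pow(Add(Mul(9, 2), 1), 2)) = Add(3, Pow(Add(18, 1), 2)) = Add(3, Pow(19, 2)) = Add(3, 361) = 364)
Mul(Add(4029, k), Add(385, 270)) = Mul(Add(4029, 364), Add(385, 270)) = Mul(4393, 655) = 2877415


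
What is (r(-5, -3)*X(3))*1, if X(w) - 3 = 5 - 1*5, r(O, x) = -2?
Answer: -6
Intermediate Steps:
X(w) = 3 (X(w) = 3 + (5 - 1*5) = 3 + (5 - 5) = 3 + 0 = 3)
(r(-5, -3)*X(3))*1 = -2*3*1 = -6*1 = -6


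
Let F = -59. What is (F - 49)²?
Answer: 11664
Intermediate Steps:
(F - 49)² = (-59 - 49)² = (-108)² = 11664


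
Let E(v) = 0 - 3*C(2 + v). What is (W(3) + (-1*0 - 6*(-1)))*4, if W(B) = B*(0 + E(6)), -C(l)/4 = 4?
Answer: 600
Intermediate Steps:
C(l) = -16 (C(l) = -4*4 = -16)
E(v) = 48 (E(v) = 0 - 3*(-16) = 0 + 48 = 48)
W(B) = 48*B (W(B) = B*(0 + 48) = B*48 = 48*B)
(W(3) + (-1*0 - 6*(-1)))*4 = (48*3 + (-1*0 - 6*(-1)))*4 = (144 + (0 + 6))*4 = (144 + 6)*4 = 150*4 = 600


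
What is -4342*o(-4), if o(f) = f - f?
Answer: 0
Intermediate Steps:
o(f) = 0
-4342*o(-4) = -4342*0 = 0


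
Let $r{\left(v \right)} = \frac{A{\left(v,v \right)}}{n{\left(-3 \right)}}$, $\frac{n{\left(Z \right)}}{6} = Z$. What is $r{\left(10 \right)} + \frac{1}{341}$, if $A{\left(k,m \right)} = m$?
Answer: $- \frac{1696}{3069} \approx -0.55262$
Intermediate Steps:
$n{\left(Z \right)} = 6 Z$
$r{\left(v \right)} = - \frac{v}{18}$ ($r{\left(v \right)} = \frac{v}{6 \left(-3\right)} = \frac{v}{-18} = v \left(- \frac{1}{18}\right) = - \frac{v}{18}$)
$r{\left(10 \right)} + \frac{1}{341} = \left(- \frac{1}{18}\right) 10 + \frac{1}{341} = - \frac{5}{9} + \frac{1}{341} = - \frac{1696}{3069}$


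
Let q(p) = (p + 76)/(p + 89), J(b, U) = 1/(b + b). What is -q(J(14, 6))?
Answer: -2129/2493 ≈ -0.85399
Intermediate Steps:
J(b, U) = 1/(2*b)
q(p) = (76 + p)/(89 + p)
-q(J(14, 6)) = -(76 + (1/2)/14)/(89 + (1/2)/14) = -(76 + (1/2)*(1/14))/(89 + (1/2)*(1/14)) = -(76 + 1/28)/(89 + 1/28) = -2129/(2493/28*28) = -28*2129/(2493*28) = -1*2129/2493 = -2129/2493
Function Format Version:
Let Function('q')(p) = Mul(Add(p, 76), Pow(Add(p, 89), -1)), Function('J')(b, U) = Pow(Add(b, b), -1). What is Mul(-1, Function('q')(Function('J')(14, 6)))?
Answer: Rational(-2129, 2493) ≈ -0.85399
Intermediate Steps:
Function('J')(b, U) = Mul(Rational(1, 2), Pow(b, -1)) (Function('J')(b, U) = Pow(Mul(2, b), -1) = Mul(Rational(1, 2), Pow(b, -1)))
Function('q')(p) = Mul(Pow(Add(89, p), -1), Add(76, p)) (Function('q')(p) = Mul(Add(76, p), Pow(Add(89, p), -1)) = Mul(Pow(Add(89, p), -1), Add(76, p)))
Mul(-1, Function('q')(Function('J')(14, 6))) = Mul(-1, Mul(Pow(Add(89, Mul(Rational(1, 2), Pow(14, -1))), -1), Add(76, Mul(Rational(1, 2), Pow(14, -1))))) = Mul(-1, Mul(Pow(Add(89, Mul(Rational(1, 2), Rational(1, 14))), -1), Add(76, Mul(Rational(1, 2), Rational(1, 14))))) = Mul(-1, Mul(Pow(Add(89, Rational(1, 28)), -1), Add(76, Rational(1, 28)))) = Mul(-1, Mul(Pow(Rational(2493, 28), -1), Rational(2129, 28))) = Mul(-1, Mul(Rational(28, 2493), Rational(2129, 28))) = Mul(-1, Rational(2129, 2493)) = Rational(-2129, 2493)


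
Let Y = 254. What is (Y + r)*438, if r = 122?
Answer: 164688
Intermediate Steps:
(Y + r)*438 = (254 + 122)*438 = 376*438 = 164688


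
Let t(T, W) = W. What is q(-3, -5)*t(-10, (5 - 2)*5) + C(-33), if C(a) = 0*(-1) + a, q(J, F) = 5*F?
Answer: -408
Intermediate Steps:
C(a) = a (C(a) = 0 + a = a)
q(-3, -5)*t(-10, (5 - 2)*5) + C(-33) = (5*(-5))*((5 - 2)*5) - 33 = -75*5 - 33 = -25*15 - 33 = -375 - 33 = -408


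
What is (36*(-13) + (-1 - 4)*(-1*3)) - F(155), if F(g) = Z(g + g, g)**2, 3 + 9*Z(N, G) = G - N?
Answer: -61657/81 ≈ -761.20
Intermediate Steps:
Z(N, G) = -1/3 - N/9 + G/9 (Z(N, G) = -1/3 + (G - N)/9 = -1/3 + (-N/9 + G/9) = -1/3 - N/9 + G/9)
F(g) = (-1/3 - g/9)**2 (F(g) = (-1/3 - (g + g)/9 + g/9)**2 = (-1/3 - 2*g/9 + g/9)**2 = (-1/3 - g/9)**2)
(36*(-13) + (-1 - 4)*(-1*3)) - F(155) = (36*(-13) + (-1 - 4)*(-1*3)) - (3 + 155)**2/81 = (-468 - 5*(-3)) - 158**2/81 = (-468 + 15) - 24964/81 = -453 - 1*24964/81 = -453 - 24964/81 = -61657/81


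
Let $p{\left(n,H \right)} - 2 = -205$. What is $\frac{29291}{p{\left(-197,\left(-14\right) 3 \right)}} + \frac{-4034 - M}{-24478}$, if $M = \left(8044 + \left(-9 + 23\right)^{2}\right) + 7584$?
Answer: $- \frac{356476962}{2484517} \approx -143.48$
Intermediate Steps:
$p{\left(n,H \right)} = -203$ ($p{\left(n,H \right)} = 2 - 205 = -203$)
$M = 15824$ ($M = \left(8044 + 14^{2}\right) + 7584 = \left(8044 + 196\right) + 7584 = 8240 + 7584 = 15824$)
$\frac{29291}{p{\left(-197,\left(-14\right) 3 \right)}} + \frac{-4034 - M}{-24478} = \frac{29291}{-203} + \frac{-4034 - 15824}{-24478} = 29291 \left(- \frac{1}{203}\right) + \left(-4034 - 15824\right) \left(- \frac{1}{24478}\right) = - \frac{29291}{203} - - \frac{9929}{12239} = - \frac{29291}{203} + \frac{9929}{12239} = - \frac{356476962}{2484517}$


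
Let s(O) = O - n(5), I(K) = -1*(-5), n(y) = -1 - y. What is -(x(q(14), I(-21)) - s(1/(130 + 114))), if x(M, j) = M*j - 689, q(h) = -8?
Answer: 179341/244 ≈ 735.00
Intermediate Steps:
I(K) = 5
x(M, j) = -689 + M*j
s(O) = 6 + O (s(O) = O - (-1 - 1*5) = O - (-1 - 5) = O - 1*(-6) = O + 6 = 6 + O)
-(x(q(14), I(-21)) - s(1/(130 + 114))) = -((-689 - 8*5) - (6 + 1/(130 + 114))) = -((-689 - 40) - (6 + 1/244)) = -(-729 - (6 + 1/244)) = -(-729 - 1*1465/244) = -(-729 - 1465/244) = -1*(-179341/244) = 179341/244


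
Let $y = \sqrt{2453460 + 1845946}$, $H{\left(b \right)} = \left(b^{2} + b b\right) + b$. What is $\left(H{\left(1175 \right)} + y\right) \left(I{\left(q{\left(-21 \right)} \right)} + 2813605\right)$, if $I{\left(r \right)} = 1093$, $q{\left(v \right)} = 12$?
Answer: $7775392122650 + 2814698 \sqrt{4299406} \approx 7.7812 \cdot 10^{12}$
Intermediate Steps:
$H{\left(b \right)} = b + 2 b^{2}$ ($H{\left(b \right)} = \left(b^{2} + b^{2}\right) + b = 2 b^{2} + b = b + 2 b^{2}$)
$y = \sqrt{4299406} \approx 2073.5$
$\left(H{\left(1175 \right)} + y\right) \left(I{\left(q{\left(-21 \right)} \right)} + 2813605\right) = \left(1175 \left(1 + 2 \cdot 1175\right) + \sqrt{4299406}\right) \left(1093 + 2813605\right) = \left(1175 \left(1 + 2350\right) + \sqrt{4299406}\right) 2814698 = \left(1175 \cdot 2351 + \sqrt{4299406}\right) 2814698 = \left(2762425 + \sqrt{4299406}\right) 2814698 = 7775392122650 + 2814698 \sqrt{4299406}$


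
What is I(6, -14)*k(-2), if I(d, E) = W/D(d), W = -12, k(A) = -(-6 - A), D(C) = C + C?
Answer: -4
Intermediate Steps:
D(C) = 2*C
k(A) = 6 + A
I(d, E) = -6/d (I(d, E) = -12*1/(2*d) = -6/d)
I(6, -14)*k(-2) = (-6/6)*(6 - 2) = -6*1/6*4 = -1*4 = -4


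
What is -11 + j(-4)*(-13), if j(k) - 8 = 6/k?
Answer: -191/2 ≈ -95.500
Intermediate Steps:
j(k) = 8 + 6/k
-11 + j(-4)*(-13) = -11 + (8 + 6/(-4))*(-13) = -11 + (8 + 6*(-1/4))*(-13) = -11 + (8 - 3/2)*(-13) = -11 + (13/2)*(-13) = -11 - 169/2 = -191/2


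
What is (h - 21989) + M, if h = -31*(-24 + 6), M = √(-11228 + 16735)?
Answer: -21431 + √5507 ≈ -21357.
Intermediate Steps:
M = √5507 ≈ 74.209
h = 558 (h = -31*(-18) = 558)
(h - 21989) + M = (558 - 21989) + √5507 = -21431 + √5507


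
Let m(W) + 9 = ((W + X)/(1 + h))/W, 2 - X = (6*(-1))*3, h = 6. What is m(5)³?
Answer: -195112/343 ≈ -568.84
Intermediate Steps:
X = 20 (X = 2 - 6*(-1)*3 = 2 - (-6)*3 = 2 - 1*(-18) = 2 + 18 = 20)
m(W) = -9 + (20/7 + W/7)/W (m(W) = -9 + ((W + 20)/(1 + 6))/W = -9 + ((20 + W)/7)/W = -9 + ((20 + W)*(⅐))/W = -9 + (20/7 + W/7)/W)
m(5)³ = ((2/7)*(10 - 31*5)/5)³ = ((2/7)*(⅕)*(10 - 155))³ = ((2/7)*(⅕)*(-145))³ = (-58/7)³ = -195112/343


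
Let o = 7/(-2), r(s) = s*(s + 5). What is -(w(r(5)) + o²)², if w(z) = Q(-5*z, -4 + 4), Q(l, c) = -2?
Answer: -1681/16 ≈ -105.06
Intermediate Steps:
r(s) = s*(5 + s)
o = -7/2 (o = 7*(-½) = -7/2 ≈ -3.5000)
w(z) = -2
-(w(r(5)) + o²)² = -(-2 + (-7/2)²)² = -(-2 + 49/4)² = -(41/4)² = -1*1681/16 = -1681/16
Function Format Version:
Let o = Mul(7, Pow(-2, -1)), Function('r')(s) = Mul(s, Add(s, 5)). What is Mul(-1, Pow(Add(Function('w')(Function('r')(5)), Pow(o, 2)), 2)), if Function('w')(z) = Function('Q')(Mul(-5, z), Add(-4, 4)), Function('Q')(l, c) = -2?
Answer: Rational(-1681, 16) ≈ -105.06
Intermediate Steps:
Function('r')(s) = Mul(s, Add(5, s))
o = Rational(-7, 2) (o = Mul(7, Rational(-1, 2)) = Rational(-7, 2) ≈ -3.5000)
Function('w')(z) = -2
Mul(-1, Pow(Add(Function('w')(Function('r')(5)), Pow(o, 2)), 2)) = Mul(-1, Pow(Add(-2, Pow(Rational(-7, 2), 2)), 2)) = Mul(-1, Pow(Add(-2, Rational(49, 4)), 2)) = Mul(-1, Pow(Rational(41, 4), 2)) = Mul(-1, Rational(1681, 16)) = Rational(-1681, 16)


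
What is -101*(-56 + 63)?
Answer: -707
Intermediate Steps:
-101*(-56 + 63) = -101*7 = -707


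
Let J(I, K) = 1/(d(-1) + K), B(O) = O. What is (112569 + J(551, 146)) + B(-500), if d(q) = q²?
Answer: 16474144/147 ≈ 1.1207e+5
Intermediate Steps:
J(I, K) = 1/(1 + K) (J(I, K) = 1/((-1)² + K) = 1/(1 + K))
(112569 + J(551, 146)) + B(-500) = (112569 + 1/(1 + 146)) - 500 = (112569 + 1/147) - 500 = 16547644/147 - 500 = 16474144/147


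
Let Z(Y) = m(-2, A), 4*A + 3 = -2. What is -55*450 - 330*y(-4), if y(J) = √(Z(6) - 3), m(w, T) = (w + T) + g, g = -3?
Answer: -24750 - 165*I*√37 ≈ -24750.0 - 1003.7*I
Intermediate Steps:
A = -5/4 (A = -¾ + (¼)*(-2) = -¾ - ½ = -5/4 ≈ -1.2500)
m(w, T) = -3 + T + w (m(w, T) = (w + T) - 3 = (T + w) - 3 = -3 + T + w)
Z(Y) = -25/4 (Z(Y) = -3 - 5/4 - 2 = -25/4)
y(J) = I*√37/2 (y(J) = √(-25/4 - 3) = √(-37/4) = I*√37/2)
-55*450 - 330*y(-4) = -55*450 - 165*I*√37 = -24750 - 165*I*√37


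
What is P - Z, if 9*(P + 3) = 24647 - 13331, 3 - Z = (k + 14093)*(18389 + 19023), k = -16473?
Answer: -267117926/3 ≈ -8.9039e+7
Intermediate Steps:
Z = 89040563 (Z = 3 - (-16473 + 14093)*(18389 + 19023) = 3 - (-2380)*37412 = 3 - 1*(-89040560) = 3 + 89040560 = 89040563)
P = 3763/3 (P = -3 + (24647 - 13331)/9 = -3 + (⅑)*11316 = -3 + 3772/3 = 3763/3 ≈ 1254.3)
P - Z = 3763/3 - 1*89040563 = 3763/3 - 89040563 = -267117926/3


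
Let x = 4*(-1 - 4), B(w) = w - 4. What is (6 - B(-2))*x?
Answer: -240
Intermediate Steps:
B(w) = -4 + w
x = -20 (x = 4*(-5) = -20)
(6 - B(-2))*x = (6 - (-4 - 2))*(-20) = (6 - 1*(-6))*(-20) = (6 + 6)*(-20) = 12*(-20) = -240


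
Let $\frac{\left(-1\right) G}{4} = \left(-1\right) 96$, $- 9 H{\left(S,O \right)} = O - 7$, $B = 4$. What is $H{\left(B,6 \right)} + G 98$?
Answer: $\frac{338689}{9} \approx 37632.0$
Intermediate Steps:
$H{\left(S,O \right)} = \frac{7}{9} - \frac{O}{9}$ ($H{\left(S,O \right)} = - \frac{O - 7}{9} = - \frac{-7 + O}{9} = \frac{7}{9} - \frac{O}{9}$)
$G = 384$ ($G = - 4 \left(\left(-1\right) 96\right) = \left(-4\right) \left(-96\right) = 384$)
$H{\left(B,6 \right)} + G 98 = \left(\frac{7}{9} - \frac{2}{3}\right) + 384 \cdot 98 = \left(\frac{7}{9} - \frac{2}{3}\right) + 37632 = \frac{1}{9} + 37632 = \frac{338689}{9}$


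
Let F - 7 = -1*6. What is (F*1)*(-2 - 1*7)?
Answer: -9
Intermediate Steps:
F = 1 (F = 7 - 1*6 = 7 - 6 = 1)
(F*1)*(-2 - 1*7) = (1*1)*(-2 - 1*7) = 1*(-2 - 7) = 1*(-9) = -9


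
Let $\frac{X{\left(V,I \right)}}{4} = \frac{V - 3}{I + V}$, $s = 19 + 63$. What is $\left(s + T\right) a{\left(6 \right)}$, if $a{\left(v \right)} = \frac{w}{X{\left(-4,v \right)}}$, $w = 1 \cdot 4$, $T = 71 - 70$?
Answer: $- \frac{166}{7} \approx -23.714$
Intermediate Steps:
$T = 1$ ($T = 71 - 70 = 1$)
$w = 4$
$s = 82$
$X{\left(V,I \right)} = \frac{4 \left(-3 + V\right)}{I + V}$ ($X{\left(V,I \right)} = 4 \frac{V - 3}{I + V} = 4 \frac{-3 + V}{I + V} = \frac{4 \left(-3 + V\right)}{I + V}$)
$a{\left(v \right)} = \frac{4}{7} - \frac{v}{7}$ ($a{\left(v \right)} = \frac{4}{4 \frac{1}{v - 4} \left(-3 - 4\right)} = \frac{4}{4 \frac{1}{-4 + v} \left(-7\right)} = \frac{4}{\left(-28\right) \frac{1}{-4 + v}} = 4 \left(\frac{1}{7} - \frac{v}{28}\right) = \frac{4}{7} - \frac{v}{7}$)
$\left(s + T\right) a{\left(6 \right)} = \left(82 + 1\right) \left(\frac{4}{7} - \frac{6}{7}\right) = 83 \left(\frac{4}{7} - \frac{6}{7}\right) = 83 \left(- \frac{2}{7}\right) = - \frac{166}{7}$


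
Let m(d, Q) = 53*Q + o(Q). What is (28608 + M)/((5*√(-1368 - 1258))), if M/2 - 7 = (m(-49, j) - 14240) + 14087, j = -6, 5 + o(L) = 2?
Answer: -137*I*√2626/65 ≈ -108.01*I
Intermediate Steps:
o(L) = -3 (o(L) = -5 + 2 = -3)
m(d, Q) = -3 + 53*Q (m(d, Q) = 53*Q - 3 = -3 + 53*Q)
M = -934 (M = 14 + 2*(((-3 + 53*(-6)) - 14240) + 14087) = 14 + 2*(((-3 - 318) - 14240) + 14087) = 14 + 2*((-321 - 14240) + 14087) = 14 + 2*(-14561 + 14087) = 14 + 2*(-474) = 14 - 948 = -934)
(28608 + M)/((5*√(-1368 - 1258))) = (28608 - 934)/((5*√(-1368 - 1258))) = 27674/((5*√(-2626))) = 27674/((5*(I*√2626))) = 27674/((5*I*√2626)) = 27674*(-I*√2626/13130) = -137*I*√2626/65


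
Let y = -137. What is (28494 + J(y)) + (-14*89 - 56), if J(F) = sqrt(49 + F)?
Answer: 27192 + 2*I*sqrt(22) ≈ 27192.0 + 9.3808*I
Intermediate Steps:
(28494 + J(y)) + (-14*89 - 56) = (28494 + sqrt(49 - 137)) + (-14*89 - 56) = (28494 + sqrt(-88)) + (-1246 - 56) = (28494 + 2*I*sqrt(22)) - 1302 = 27192 + 2*I*sqrt(22)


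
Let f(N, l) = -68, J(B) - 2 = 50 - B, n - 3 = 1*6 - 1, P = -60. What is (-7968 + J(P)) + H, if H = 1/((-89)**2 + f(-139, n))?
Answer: -61693167/7853 ≈ -7856.0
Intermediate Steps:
n = 8 (n = 3 + (1*6 - 1) = 3 + (6 - 1) = 3 + 5 = 8)
J(B) = 52 - B (J(B) = 2 + (50 - B) = 52 - B)
H = 1/7853 (H = 1/((-89)**2 - 68) = 1/(7921 - 68) = 1/7853 ≈ 0.00012734)
(-7968 + J(P)) + H = (-7968 + (52 - 1*(-60))) + 1/7853 = (-7968 + (52 + 60)) + 1/7853 = (-7968 + 112) + 1/7853 = -7856 + 1/7853 = -61693167/7853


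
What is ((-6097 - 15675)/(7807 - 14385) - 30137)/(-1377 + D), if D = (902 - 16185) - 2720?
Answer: 33036569/21246940 ≈ 1.5549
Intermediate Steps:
D = -18003 (D = -15283 - 2720 = -18003)
((-6097 - 15675)/(7807 - 14385) - 30137)/(-1377 + D) = ((-6097 - 15675)/(7807 - 14385) - 30137)/(-1377 - 18003) = (-21772/(-6578) - 30137)/(-19380) = (-21772*(-1/6578) - 30137)*(-1/19380) = (10886/3289 - 30137)*(-1/19380) = -99109707/3289*(-1/19380) = 33036569/21246940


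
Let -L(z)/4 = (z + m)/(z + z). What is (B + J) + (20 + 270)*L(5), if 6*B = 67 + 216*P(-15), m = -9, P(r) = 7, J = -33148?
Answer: -194525/6 ≈ -32421.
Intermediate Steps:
L(z) = -2*(-9 + z)/z (L(z) = -4*(z - 9)/(z + z) = -4*(-9 + z)/(2*z) = -4*(-9 + z)*1/(2*z) = -2*(-9 + z)/z)
B = 1579/6 (B = (67 + 216*7)/6 = (67 + 1512)/6 = (⅙)*1579 = 1579/6 ≈ 263.17)
(B + J) + (20 + 270)*L(5) = (1579/6 - 33148) + (20 + 270)*(-2 + 18/5) = -197309/6 + 290*(-2 + 18*(⅕)) = -197309/6 + 290*(-2 + 18/5) = -197309/6 + 290*(8/5) = -197309/6 + 464 = -194525/6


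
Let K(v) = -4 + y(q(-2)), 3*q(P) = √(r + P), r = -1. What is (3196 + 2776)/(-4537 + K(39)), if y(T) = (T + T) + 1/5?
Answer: -508456080/386603737 - 74650*I*√3/386603737 ≈ -1.3152 - 0.00033444*I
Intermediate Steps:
q(P) = √(-1 + P)/3
y(T) = ⅕ + 2*T (y(T) = 2*T + 1*(⅕) = 2*T + ⅕ = ⅕ + 2*T)
K(v) = -19/5 + 2*I*√3/3 (K(v) = -4 + (⅕ + 2*(√(-1 - 2)/3)) = -4 + (⅕ + 2*(√(-3)/3)) = -4 + (⅕ + 2*((I*√3)/3)) = -4 + (⅕ + 2*(I*√3/3)) = -4 + (⅕ + 2*I*√3/3) = -19/5 + 2*I*√3/3)
(3196 + 2776)/(-4537 + K(39)) = (3196 + 2776)/(-4537 + (-19/5 + 2*I*√3/3)) = 5972/(-22704/5 + 2*I*√3/3)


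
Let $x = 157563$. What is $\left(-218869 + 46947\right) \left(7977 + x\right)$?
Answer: $-28459967880$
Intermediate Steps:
$\left(-218869 + 46947\right) \left(7977 + x\right) = \left(-218869 + 46947\right) \left(7977 + 157563\right) = \left(-171922\right) 165540 = -28459967880$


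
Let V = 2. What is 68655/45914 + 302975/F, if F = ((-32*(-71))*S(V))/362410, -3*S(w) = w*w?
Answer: -3781058024941965/104316608 ≈ -3.6246e+7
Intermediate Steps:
S(w) = -w**2/3 (S(w) = -w*w/3 = -w**2/3)
F = -4544/543615 (F = ((-32*(-71))*(-1/3*2**2))/362410 = (2272*(-1/3*4))*(1/362410) = (2272*(-4/3))*(1/362410) = -9088/3*1/362410 = -4544/543615 ≈ -0.0083589)
68655/45914 + 302975/F = 68655/45914 + 302975/(-4544/543615) = 68655*(1/45914) + 302975*(-543615/4544) = 68655/45914 - 164701754625/4544 = -3781058024941965/104316608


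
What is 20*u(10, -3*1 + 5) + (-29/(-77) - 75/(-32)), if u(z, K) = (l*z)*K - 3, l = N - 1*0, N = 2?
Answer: 1830063/2464 ≈ 742.72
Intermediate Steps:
l = 2 (l = 2 - 1*0 = 2 + 0 = 2)
u(z, K) = -3 + 2*K*z (u(z, K) = (2*z)*K - 3 = 2*K*z - 3 = -3 + 2*K*z)
20*u(10, -3*1 + 5) + (-29/(-77) - 75/(-32)) = 20*(-3 + 2*(-3*1 + 5)*10) + (-29/(-77) - 75/(-32)) = 20*(-3 + 2*(-3 + 5)*10) + (-29*(-1/77) - 75*(-1/32)) = 20*(-3 + 2*2*10) + (29/77 + 75/32) = 20*(-3 + 40) + 6703/2464 = 20*37 + 6703/2464 = 740 + 6703/2464 = 1830063/2464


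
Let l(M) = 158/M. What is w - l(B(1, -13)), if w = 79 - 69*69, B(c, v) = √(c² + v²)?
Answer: -4682 - 79*√170/85 ≈ -4694.1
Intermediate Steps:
w = -4682 (w = 79 - 4761 = -4682)
w - l(B(1, -13)) = -4682 - 158/(√(1² + (-13)²)) = -4682 - 158/(√(1 + 169)) = -4682 - 158/(√170) = -4682 - 158*√170/170 = -4682 - 79*√170/85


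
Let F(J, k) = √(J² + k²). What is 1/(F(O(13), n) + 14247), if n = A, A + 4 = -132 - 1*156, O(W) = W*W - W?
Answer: 14247/202867409 - 20*√274/202867409 ≈ 6.8596e-5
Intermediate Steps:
O(W) = W² - W
A = -292 (A = -4 + (-132 - 1*156) = -4 + (-132 - 156) = -4 - 288 = -292)
n = -292
1/(F(O(13), n) + 14247) = 1/(√((13*(-1 + 13))² + (-292)²) + 14247) = 1/(√((13*12)² + 85264) + 14247) = 1/(√(156² + 85264) + 14247) = 1/(√(24336 + 85264) + 14247) = 1/(√109600 + 14247) = 1/(20*√274 + 14247) = 1/(14247 + 20*√274)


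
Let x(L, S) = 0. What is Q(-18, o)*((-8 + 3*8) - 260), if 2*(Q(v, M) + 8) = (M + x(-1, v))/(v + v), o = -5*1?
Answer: 34831/18 ≈ 1935.1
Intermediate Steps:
o = -5
Q(v, M) = -8 + M/(4*v) (Q(v, M) = -8 + ((M + 0)/(v + v))/2 = -8 + (M/((2*v)))/2 = -8 + (M*(1/(2*v)))/2 = -8 + (M/(2*v))/2 = -8 + M/(4*v))
Q(-18, o)*((-8 + 3*8) - 260) = (-8 + (¼)*(-5)/(-18))*((-8 + 3*8) - 260) = (-8 + (¼)*(-5)*(-1/18))*((-8 + 24) - 260) = (-8 + 5/72)*(16 - 260) = -571/72*(-244) = 34831/18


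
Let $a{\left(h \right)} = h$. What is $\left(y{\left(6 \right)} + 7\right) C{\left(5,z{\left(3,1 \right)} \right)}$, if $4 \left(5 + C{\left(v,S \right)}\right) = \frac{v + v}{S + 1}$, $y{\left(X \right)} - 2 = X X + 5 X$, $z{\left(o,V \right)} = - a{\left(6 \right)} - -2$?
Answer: $- \frac{875}{2} \approx -437.5$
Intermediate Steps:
$z{\left(o,V \right)} = -4$ ($z{\left(o,V \right)} = \left(-1\right) 6 - -2 = -6 + 2 = -4$)
$y{\left(X \right)} = 2 + X^{2} + 5 X$ ($y{\left(X \right)} = 2 + \left(X X + 5 X\right) = 2 + \left(X^{2} + 5 X\right) = 2 + X^{2} + 5 X$)
$C{\left(v,S \right)} = -5 + \frac{v}{2 \left(1 + S\right)}$ ($C{\left(v,S \right)} = -5 + \frac{\left(v + v\right) \frac{1}{S + 1}}{4} = -5 + \frac{2 v \frac{1}{1 + S}}{4} = -5 + \frac{v}{2 \left(1 + S\right)}$)
$\left(y{\left(6 \right)} + 7\right) C{\left(5,z{\left(3,1 \right)} \right)} = \left(\left(2 + 6^{2} + 5 \cdot 6\right) + 7\right) \frac{-10 + 5 - -40}{2 \left(1 - 4\right)} = \left(\left(2 + 36 + 30\right) + 7\right) \frac{-10 + 5 + 40}{2 \left(-3\right)} = \left(68 + 7\right) \frac{1}{2} \left(- \frac{1}{3}\right) 35 = 75 \left(- \frac{35}{6}\right) = - \frac{875}{2}$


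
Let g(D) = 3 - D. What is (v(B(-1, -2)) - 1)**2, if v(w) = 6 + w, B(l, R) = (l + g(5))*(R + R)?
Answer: 289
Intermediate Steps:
B(l, R) = 2*R*(-2 + l) (B(l, R) = (l + (3 - 1*5))*(R + R) = (l + (3 - 5))*(2*R) = (l - 2)*(2*R) = (-2 + l)*(2*R) = 2*R*(-2 + l))
(v(B(-1, -2)) - 1)**2 = ((6 + 2*(-2)*(-2 - 1)) - 1)**2 = ((6 + 2*(-2)*(-3)) - 1)**2 = ((6 + 12) - 1)**2 = (18 - 1)**2 = 17**2 = 289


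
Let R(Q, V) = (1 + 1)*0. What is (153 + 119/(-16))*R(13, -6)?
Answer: 0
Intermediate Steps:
R(Q, V) = 0 (R(Q, V) = 2*0 = 0)
(153 + 119/(-16))*R(13, -6) = (153 + 119/(-16))*0 = (153 + 119*(-1/16))*0 = (153 - 119/16)*0 = (2329/16)*0 = 0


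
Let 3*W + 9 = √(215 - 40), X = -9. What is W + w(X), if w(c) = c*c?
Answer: 78 + 5*√7/3 ≈ 82.410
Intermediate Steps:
w(c) = c²
W = -3 + 5*√7/3 (W = -3 + √(215 - 40)/3 = -3 + √175/3 = -3 + (5*√7)/3 = -3 + 5*√7/3 ≈ 1.4096)
W + w(X) = (-3 + 5*√7/3) + (-9)² = (-3 + 5*√7/3) + 81 = 78 + 5*√7/3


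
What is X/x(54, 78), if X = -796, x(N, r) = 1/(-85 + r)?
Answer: 5572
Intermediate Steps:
X/x(54, 78) = -796/(1/(-85 + 78)) = -796/(1/(-7)) = -796/(-1/7) = -796*(-7) = 5572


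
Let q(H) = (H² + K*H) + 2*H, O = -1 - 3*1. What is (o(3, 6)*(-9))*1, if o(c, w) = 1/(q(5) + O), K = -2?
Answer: -3/7 ≈ -0.42857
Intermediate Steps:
O = -4 (O = -1 - 3 = -4)
q(H) = H² (q(H) = (H² - 2*H) + 2*H = H²)
o(c, w) = 1/21 (o(c, w) = 1/(5² - 4) = 1/(25 - 4) = 1/21)
(o(3, 6)*(-9))*1 = ((1/21)*(-9))*1 = -3/7*1 = -3/7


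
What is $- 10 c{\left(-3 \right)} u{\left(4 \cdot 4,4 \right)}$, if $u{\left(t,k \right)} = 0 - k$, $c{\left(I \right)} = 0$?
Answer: $0$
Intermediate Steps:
$u{\left(t,k \right)} = - k$
$- 10 c{\left(-3 \right)} u{\left(4 \cdot 4,4 \right)} = \left(-10\right) 0 \left(\left(-1\right) 4\right) = 0 \left(-4\right) = 0$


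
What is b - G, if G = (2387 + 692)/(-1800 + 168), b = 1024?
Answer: 1674247/1632 ≈ 1025.9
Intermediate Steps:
G = -3079/1632 (G = 3079/(-1632) = 3079*(-1/1632) = -3079/1632 ≈ -1.8866)
b - G = 1024 - 1*(-3079/1632) = 1024 + 3079/1632 = 1674247/1632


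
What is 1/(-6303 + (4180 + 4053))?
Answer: 1/1930 ≈ 0.00051813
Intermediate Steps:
1/(-6303 + (4180 + 4053)) = 1/(-6303 + 8233) = 1/1930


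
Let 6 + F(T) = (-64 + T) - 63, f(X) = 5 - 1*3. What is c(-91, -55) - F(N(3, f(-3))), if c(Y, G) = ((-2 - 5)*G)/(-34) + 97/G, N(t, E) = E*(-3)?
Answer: 235457/1870 ≈ 125.91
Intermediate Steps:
f(X) = 2 (f(X) = 5 - 3 = 2)
N(t, E) = -3*E
F(T) = -133 + T (F(T) = -6 + ((-64 + T) - 63) = -6 + (-127 + T) = -133 + T)
c(Y, G) = 97/G + 7*G/34 (c(Y, G) = -7*G*(-1/34) + 97/G = 7*G/34 + 97/G = 97/G + 7*G/34)
c(-91, -55) - F(N(3, f(-3))) = (97/(-55) + (7/34)*(-55)) - (-133 - 3*2) = (97*(-1/55) - 385/34) - (-133 - 6) = (-97/55 - 385/34) - 1*(-139) = -24473/1870 + 139 = 235457/1870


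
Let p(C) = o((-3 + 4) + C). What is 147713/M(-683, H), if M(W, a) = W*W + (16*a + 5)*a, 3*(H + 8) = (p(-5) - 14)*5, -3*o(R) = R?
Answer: 11964753/38872123 ≈ 0.30780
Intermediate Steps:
o(R) = -R/3
p(C) = -⅓ - C/3 (p(C) = -((-3 + 4) + C)/3 = -(1 + C)/3 = -⅓ - C/3)
H = -262/9 (H = -8 + (((-⅓ - ⅓*(-5)) - 14)*5)/3 = -8 + (((-⅓ + 5/3) - 14)*5)/3 = -8 + ((4/3 - 14)*5)/3 = -8 + (-38/3*5)/3 = -8 + (⅓)*(-190/3) = -8 - 190/9 = -262/9 ≈ -29.111)
M(W, a) = W² + a*(5 + 16*a) (M(W, a) = W² + (5 + 16*a)*a = W² + a*(5 + 16*a))
147713/M(-683, H) = 147713/((-683)² + 5*(-262/9) + 16*(-262/9)²) = 147713/(466489 - 1310/9 + 16*(68644/81)) = 147713/(466489 - 1310/9 + 1098304/81) = 147713/(38872123/81) = 147713*(81/38872123) = 11964753/38872123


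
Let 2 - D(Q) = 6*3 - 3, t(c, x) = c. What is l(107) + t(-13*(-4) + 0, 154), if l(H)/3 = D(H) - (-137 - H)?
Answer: 745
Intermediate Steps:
D(Q) = -13 (D(Q) = 2 - (6*3 - 3) = 2 - (18 - 3) = 2 - 1*15 = 2 - 15 = -13)
l(H) = 372 + 3*H (l(H) = 3*(-13 - (-137 - H)) = 3*(-13 + (137 + H)) = 3*(124 + H) = 372 + 3*H)
l(107) + t(-13*(-4) + 0, 154) = (372 + 3*107) + (-13*(-4) + 0) = (372 + 321) + (52 + 0) = 693 + 52 = 745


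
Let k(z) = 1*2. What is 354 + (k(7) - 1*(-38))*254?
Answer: 10514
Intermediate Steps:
k(z) = 2
354 + (k(7) - 1*(-38))*254 = 354 + (2 - 1*(-38))*254 = 354 + (2 + 38)*254 = 354 + 40*254 = 354 + 10160 = 10514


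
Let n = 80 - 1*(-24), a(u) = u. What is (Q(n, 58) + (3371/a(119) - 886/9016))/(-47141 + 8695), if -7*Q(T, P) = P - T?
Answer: -2667001/2946347656 ≈ -0.00090519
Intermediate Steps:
n = 104 (n = 80 + 24 = 104)
Q(T, P) = -P/7 + T/7 (Q(T, P) = -(P - T)/7 = -P/7 + T/7)
(Q(n, 58) + (3371/a(119) - 886/9016))/(-47141 + 8695) = ((-⅐*58 + (⅐)*104) + (3371/119 - 886/9016))/(-47141 + 8695) = ((-58/7 + 104/7) + (3371*(1/119) - 886*1/9016))/(-38446) = (46/7 + (3371/119 - 443/4508))*(-1/38446) = (46/7 + 2163393/76636)*(-1/38446) = (2667001/76636)*(-1/38446) = -2667001/2946347656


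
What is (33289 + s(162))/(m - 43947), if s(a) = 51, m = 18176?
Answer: -33340/25771 ≈ -1.2937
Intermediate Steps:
(33289 + s(162))/(m - 43947) = (33289 + 51)/(18176 - 43947) = 33340/(-25771) = 33340*(-1/25771) = -33340/25771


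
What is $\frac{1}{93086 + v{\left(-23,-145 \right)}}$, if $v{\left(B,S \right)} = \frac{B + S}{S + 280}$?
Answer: $\frac{45}{4188814} \approx 1.0743 \cdot 10^{-5}$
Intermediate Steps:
$v{\left(B,S \right)} = \frac{B + S}{280 + S}$
$\frac{1}{93086 + v{\left(-23,-145 \right)}} = \frac{1}{93086 + \frac{-23 - 145}{280 - 145}} = \frac{1}{93086 + \frac{1}{135} \left(-168\right)} = \frac{1}{93086 - \frac{56}{45}} = \frac{1}{\frac{4188814}{45}} = \frac{45}{4188814}$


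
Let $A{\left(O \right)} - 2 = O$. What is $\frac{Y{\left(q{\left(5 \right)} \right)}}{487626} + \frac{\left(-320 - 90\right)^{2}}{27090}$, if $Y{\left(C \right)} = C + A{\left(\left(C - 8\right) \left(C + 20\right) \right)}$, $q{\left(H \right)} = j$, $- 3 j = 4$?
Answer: $\frac{4098261449}{660489417} \approx 6.2049$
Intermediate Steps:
$j = - \frac{4}{3}$ ($j = \left(- \frac{1}{3}\right) 4 = - \frac{4}{3} \approx -1.3333$)
$q{\left(H \right)} = - \frac{4}{3}$
$A{\left(O \right)} = 2 + O$
$Y{\left(C \right)} = 2 + C + \left(-8 + C\right) \left(20 + C\right)$ ($Y{\left(C \right)} = C + \left(2 + \left(C - 8\right) \left(C + 20\right)\right) = C + \left(2 + \left(-8 + C\right) \left(20 + C\right)\right) = 2 + C + \left(-8 + C\right) \left(20 + C\right)$)
$\frac{Y{\left(q{\left(5 \right)} \right)}}{487626} + \frac{\left(-320 - 90\right)^{2}}{27090} = \frac{-158 + \left(- \frac{4}{3}\right)^{2} + 13 \left(- \frac{4}{3}\right)}{487626} + \frac{\left(-320 - 90\right)^{2}}{27090} = \left(-158 + \frac{16}{9} - \frac{52}{3}\right) \frac{1}{487626} + \left(-410\right)^{2} \cdot \frac{1}{27090} = \left(- \frac{1562}{9}\right) \frac{1}{487626} + 168100 \cdot \frac{1}{27090} = - \frac{781}{2194317} + \frac{16810}{2709} = \frac{4098261449}{660489417}$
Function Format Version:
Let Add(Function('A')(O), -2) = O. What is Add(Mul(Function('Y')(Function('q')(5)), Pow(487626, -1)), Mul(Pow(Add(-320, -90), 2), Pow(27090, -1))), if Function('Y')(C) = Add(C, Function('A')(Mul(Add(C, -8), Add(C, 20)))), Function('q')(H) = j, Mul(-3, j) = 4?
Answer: Rational(4098261449, 660489417) ≈ 6.2049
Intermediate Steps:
j = Rational(-4, 3) (j = Mul(Rational(-1, 3), 4) = Rational(-4, 3) ≈ -1.3333)
Function('q')(H) = Rational(-4, 3)
Function('A')(O) = Add(2, O)
Function('Y')(C) = Add(2, C, Mul(Add(-8, C), Add(20, C))) (Function('Y')(C) = Add(C, Add(2, Mul(Add(C, -8), Add(C, 20)))) = Add(C, Add(2, Mul(Add(-8, C), Add(20, C)))) = Add(2, C, Mul(Add(-8, C), Add(20, C))))
Add(Mul(Function('Y')(Function('q')(5)), Pow(487626, -1)), Mul(Pow(Add(-320, -90), 2), Pow(27090, -1))) = Add(Mul(Add(-158, Pow(Rational(-4, 3), 2), Mul(13, Rational(-4, 3))), Pow(487626, -1)), Mul(Pow(Add(-320, -90), 2), Pow(27090, -1))) = Add(Mul(Add(-158, Rational(16, 9), Rational(-52, 3)), Rational(1, 487626)), Mul(Pow(-410, 2), Rational(1, 27090))) = Add(Mul(Rational(-1562, 9), Rational(1, 487626)), Mul(168100, Rational(1, 27090))) = Add(Rational(-781, 2194317), Rational(16810, 2709)) = Rational(4098261449, 660489417)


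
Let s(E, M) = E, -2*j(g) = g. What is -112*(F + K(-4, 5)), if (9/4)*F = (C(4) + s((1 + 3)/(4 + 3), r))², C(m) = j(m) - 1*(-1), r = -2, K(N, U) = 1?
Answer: -848/7 ≈ -121.14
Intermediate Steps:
j(g) = -g/2
C(m) = 1 - m/2 (C(m) = -m/2 - 1*(-1) = -m/2 + 1 = 1 - m/2)
F = 4/49 (F = 4*((1 - ½*4) + (1 + 3)/(4 + 3))²/9 = 4*((1 - 2) + 4/7)²/9 = 4*(-1 + 4*(⅐))²/9 = 4*(-1 + 4/7)²/9 = 4*(-3/7)²/9 = (4/9)*(9/49) = 4/49 ≈ 0.081633)
-112*(F + K(-4, 5)) = -112*(4/49 + 1) = -112*53/49 = -848/7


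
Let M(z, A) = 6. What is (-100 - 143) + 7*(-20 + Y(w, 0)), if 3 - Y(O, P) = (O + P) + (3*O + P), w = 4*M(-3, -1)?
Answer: -1034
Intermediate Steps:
w = 24 (w = 4*6 = 24)
Y(O, P) = 3 - 4*O - 2*P (Y(O, P) = 3 - ((O + P) + (3*O + P)) = 3 - ((O + P) + (P + 3*O)) = 3 - (2*P + 4*O) = 3 + (-4*O - 2*P) = 3 - 4*O - 2*P)
(-100 - 143) + 7*(-20 + Y(w, 0)) = (-100 - 143) + 7*(-20 + (3 - 4*24 - 2*0)) = -243 + 7*(-20 + (3 - 96 + 0)) = -243 + 7*(-20 - 93) = -243 + 7*(-113) = -243 - 791 = -1034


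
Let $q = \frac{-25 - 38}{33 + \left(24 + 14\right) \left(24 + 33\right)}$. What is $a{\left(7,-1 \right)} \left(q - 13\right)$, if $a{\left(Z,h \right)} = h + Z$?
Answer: $- \frac{57300}{733} \approx -78.172$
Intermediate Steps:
$a{\left(Z,h \right)} = Z + h$
$q = - \frac{21}{733}$ ($q = - \frac{63}{33 + 38 \cdot 57} = - \frac{63}{33 + 2166} = - \frac{63}{2199} = \left(-63\right) \frac{1}{2199} = - \frac{21}{733} \approx -0.028649$)
$a{\left(7,-1 \right)} \left(q - 13\right) = \left(7 - 1\right) \left(- \frac{21}{733} - 13\right) = 6 \left(- \frac{9550}{733}\right) = - \frac{57300}{733}$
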